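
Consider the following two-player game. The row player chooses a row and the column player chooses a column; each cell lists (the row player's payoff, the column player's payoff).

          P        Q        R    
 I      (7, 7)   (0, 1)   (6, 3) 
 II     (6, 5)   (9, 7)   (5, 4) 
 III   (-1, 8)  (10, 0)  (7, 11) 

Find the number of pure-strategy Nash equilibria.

2

(I, P): the row player gets 7 (best alternative 6); the column player gets 7 (best alternative 3). Neither deviates — NE.
(III, R): the row player gets 7 (best alternative 6); the column player gets 11 (best alternative 8). Neither deviates — NE.
(II, Q) is not a NE: the row player would switch to III (10 > 9).
No other cell survives both best-response checks, so there are 2 pure NE.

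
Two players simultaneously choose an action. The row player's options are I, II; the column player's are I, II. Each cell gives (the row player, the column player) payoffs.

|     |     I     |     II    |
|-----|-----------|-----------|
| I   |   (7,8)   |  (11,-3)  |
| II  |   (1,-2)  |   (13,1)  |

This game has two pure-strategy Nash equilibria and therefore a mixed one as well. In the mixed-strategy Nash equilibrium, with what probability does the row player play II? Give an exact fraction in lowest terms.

The row player's mix p on I must make the column player indifferent between I and II.
The column player's payoff from I: 8p + (-2)(1−p). From II: (-3)p + 1(1−p).
Set equal: 11p = 3(1−p) → p = 3/14.
Probability on II is 1 − 3/14 = 11/14.

11/14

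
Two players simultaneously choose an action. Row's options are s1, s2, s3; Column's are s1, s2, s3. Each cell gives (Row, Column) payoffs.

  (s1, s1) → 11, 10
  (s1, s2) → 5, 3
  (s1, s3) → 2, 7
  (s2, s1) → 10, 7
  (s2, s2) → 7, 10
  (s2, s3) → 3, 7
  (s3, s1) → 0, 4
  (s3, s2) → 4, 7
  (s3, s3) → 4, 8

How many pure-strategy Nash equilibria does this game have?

Both s1: Row gets 11 (best alternative 10); Column gets 10 (best alternative 7). Neither deviates — NE.
Both s2: Row gets 7 (best alternative 5); Column gets 10 (best alternative 7). Neither deviates — NE.
Both s3: Row gets 4 (best alternative 3); Column gets 8 (best alternative 7). Neither deviates — NE.
(s3, s1) is not a NE: Row would switch to s1 (11 > 0).
No other cell survives both best-response checks, so there are 3 pure NE.

3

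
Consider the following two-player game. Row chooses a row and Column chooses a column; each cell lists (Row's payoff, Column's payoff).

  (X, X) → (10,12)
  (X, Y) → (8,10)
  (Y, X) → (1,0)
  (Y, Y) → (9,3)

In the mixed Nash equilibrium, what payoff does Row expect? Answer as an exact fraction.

41/5

Column mixes with probability q on X, chosen so Row is indifferent: 10q + 8(1−q) = 1q + 9(1−q) gives q = 1/10.
Row's expected payoff (from either row, since indifferent) is 10·1/10 + 8·9/10 = 41/5.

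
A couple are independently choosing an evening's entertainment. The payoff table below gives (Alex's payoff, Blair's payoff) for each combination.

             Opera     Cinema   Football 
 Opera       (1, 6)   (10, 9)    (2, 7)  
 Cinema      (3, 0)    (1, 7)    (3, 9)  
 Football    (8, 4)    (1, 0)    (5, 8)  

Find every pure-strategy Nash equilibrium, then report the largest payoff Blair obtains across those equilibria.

(Opera, Cinema) is a pure NE (Alex: 10 ≥ 1; Blair: 9 ≥ 7). Blair gets 9.
Both Football is a pure NE (Alex: 5 ≥ 3; Blair: 8 ≥ 4). Blair gets 8.
Every other cell has a profitable deviation for at least one player. Highest of {9, 8} is 9.

9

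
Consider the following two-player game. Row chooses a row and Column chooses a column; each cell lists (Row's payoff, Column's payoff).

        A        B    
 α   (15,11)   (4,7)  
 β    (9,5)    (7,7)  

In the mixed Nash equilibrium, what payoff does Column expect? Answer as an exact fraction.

Row mixes with probability p on α, chosen so Column is indifferent: 11p + 5(1−p) = 7p + 7(1−p) gives p = 1/3.
Column's expected payoff is 11·1/3 + 5·2/3 = 7.

7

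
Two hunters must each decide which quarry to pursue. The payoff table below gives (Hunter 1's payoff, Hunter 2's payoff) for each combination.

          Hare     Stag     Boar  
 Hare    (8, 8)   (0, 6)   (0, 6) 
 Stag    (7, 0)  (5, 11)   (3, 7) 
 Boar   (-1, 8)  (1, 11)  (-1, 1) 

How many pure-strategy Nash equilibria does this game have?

2

Both Hare: Hunter 1 gets 8 (best alternative 7); Hunter 2 gets 8 (best alternative 6). Neither deviates — NE.
Both Stag: Hunter 1 gets 5 (best alternative 1); Hunter 2 gets 11 (best alternative 7). Neither deviates — NE.
Both Boar is not a NE: Hunter 1 would switch to Stag (3 > -1).
No other cell survives both best-response checks, so there are 2 pure NE.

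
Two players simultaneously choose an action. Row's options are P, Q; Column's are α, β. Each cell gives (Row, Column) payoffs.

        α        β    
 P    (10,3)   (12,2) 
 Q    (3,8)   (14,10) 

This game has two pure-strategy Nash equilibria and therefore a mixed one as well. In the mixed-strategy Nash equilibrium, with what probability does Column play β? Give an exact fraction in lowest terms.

Column's mix q on α must make Row indifferent between P and Q.
Row's payoff from P: 10q + 12(1−q). From Q: 3q + 14(1−q).
Set equal: 7q = 2(1−q) → q = 2/9.
Probability on β is 1 − 2/9 = 7/9.

7/9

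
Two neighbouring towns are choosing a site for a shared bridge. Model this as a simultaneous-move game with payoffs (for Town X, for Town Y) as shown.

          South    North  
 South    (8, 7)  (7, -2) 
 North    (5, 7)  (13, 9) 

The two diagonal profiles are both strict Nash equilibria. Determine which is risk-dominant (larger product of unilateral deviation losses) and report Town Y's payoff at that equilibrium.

7

At both South: Town X loses 8 − 5 = 3 by deviating; Town Y loses 7 − (-2) = 9. Product = 3·9 = 27.
At both North: Town X loses 13 − 7 = 6 by deviating; Town Y loses 9 − 7 = 2. Product = 6·2 = 12.
27 > 12, so both South is risk-dominant. Town Y's payoff there is 7.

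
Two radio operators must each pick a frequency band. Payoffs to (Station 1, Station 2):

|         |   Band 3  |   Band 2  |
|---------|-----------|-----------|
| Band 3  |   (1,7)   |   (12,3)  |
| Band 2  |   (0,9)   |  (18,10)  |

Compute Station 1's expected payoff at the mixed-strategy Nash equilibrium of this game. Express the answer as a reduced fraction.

Station 2 mixes with probability q on Band 3, chosen so Station 1 is indifferent: 1q + 12(1−q) = 0q + 18(1−q) gives q = 6/7.
Station 1's expected payoff (from either row, since indifferent) is 1·6/7 + 12·1/7 = 18/7.

18/7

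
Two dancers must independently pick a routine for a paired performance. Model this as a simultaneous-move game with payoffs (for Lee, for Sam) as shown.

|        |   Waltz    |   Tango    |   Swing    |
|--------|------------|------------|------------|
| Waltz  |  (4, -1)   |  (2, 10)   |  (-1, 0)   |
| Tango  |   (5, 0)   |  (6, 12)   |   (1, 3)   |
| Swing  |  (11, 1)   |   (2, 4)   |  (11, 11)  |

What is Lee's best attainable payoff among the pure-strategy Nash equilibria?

Both Tango is a pure NE (Lee: 6 ≥ 2; Sam: 12 ≥ 3). Lee gets 6.
Both Swing is a pure NE (Lee: 11 ≥ 1; Sam: 11 ≥ 4). Lee gets 11.
Every other cell has a profitable deviation for at least one player. Highest of {6, 11} is 11.

11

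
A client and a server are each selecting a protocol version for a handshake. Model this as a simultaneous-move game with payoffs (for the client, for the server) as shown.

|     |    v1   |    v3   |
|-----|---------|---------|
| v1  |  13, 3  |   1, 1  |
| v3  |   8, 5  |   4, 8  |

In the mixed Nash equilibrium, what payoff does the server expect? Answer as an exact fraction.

The client mixes with probability p on v1, chosen so the server is indifferent: 3p + 5(1−p) = 1p + 8(1−p) gives p = 3/5.
The server's expected payoff is 3·3/5 + 5·2/5 = 19/5.

19/5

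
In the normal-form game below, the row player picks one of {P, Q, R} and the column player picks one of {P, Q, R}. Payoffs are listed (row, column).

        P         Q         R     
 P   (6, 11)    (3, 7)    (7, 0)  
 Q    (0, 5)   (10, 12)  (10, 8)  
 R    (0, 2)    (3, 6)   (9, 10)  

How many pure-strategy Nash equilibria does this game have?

Both P: the row player gets 6 (best alternative 0); the column player gets 11 (best alternative 7). Neither deviates — NE.
Both Q: the row player gets 10 (best alternative 3); the column player gets 12 (best alternative 8). Neither deviates — NE.
Both R is not a NE: the row player would switch to Q (10 > 9).
No other cell survives both best-response checks, so there are 2 pure NE.

2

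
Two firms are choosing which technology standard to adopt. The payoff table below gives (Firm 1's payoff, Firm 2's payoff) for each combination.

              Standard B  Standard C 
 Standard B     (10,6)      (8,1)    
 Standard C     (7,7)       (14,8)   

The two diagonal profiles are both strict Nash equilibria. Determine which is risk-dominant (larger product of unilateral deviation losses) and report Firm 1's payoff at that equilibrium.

10

At both Standard B: Firm 1 loses 10 − 7 = 3 by deviating; Firm 2 loses 6 − 1 = 5. Product = 3·5 = 15.
At both Standard C: Firm 1 loses 14 − 8 = 6 by deviating; Firm 2 loses 8 − 7 = 1. Product = 6·1 = 6.
15 > 6, so both Standard B is risk-dominant. Firm 1's payoff there is 10.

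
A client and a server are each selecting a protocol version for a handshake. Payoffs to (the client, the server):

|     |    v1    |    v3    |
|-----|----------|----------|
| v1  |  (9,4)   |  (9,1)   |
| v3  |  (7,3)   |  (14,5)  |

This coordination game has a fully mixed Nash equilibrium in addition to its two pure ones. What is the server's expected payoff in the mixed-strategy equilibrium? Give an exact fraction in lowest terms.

17/5

The client mixes with probability p on v1, chosen so the server is indifferent: 4p + 3(1−p) = 1p + 5(1−p) gives p = 2/5.
The server's expected payoff is 4·2/5 + 3·3/5 = 17/5.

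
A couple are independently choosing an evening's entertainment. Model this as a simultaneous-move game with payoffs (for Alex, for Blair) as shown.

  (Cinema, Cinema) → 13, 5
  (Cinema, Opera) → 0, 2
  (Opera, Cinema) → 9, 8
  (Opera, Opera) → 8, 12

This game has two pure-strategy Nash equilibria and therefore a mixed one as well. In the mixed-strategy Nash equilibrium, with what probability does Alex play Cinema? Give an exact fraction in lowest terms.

Alex's mix p on Cinema must make Blair indifferent between Cinema and Opera.
Blair's payoff from Cinema: 5p + 8(1−p). From Opera: 2p + 12(1−p).
Set equal: 3p = 4(1−p) → p = 4/7.

4/7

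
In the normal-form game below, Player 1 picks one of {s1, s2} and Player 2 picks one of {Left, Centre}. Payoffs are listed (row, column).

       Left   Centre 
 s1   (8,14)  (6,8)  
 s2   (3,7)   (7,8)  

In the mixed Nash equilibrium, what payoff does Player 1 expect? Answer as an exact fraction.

Player 2 mixes with probability q on Left, chosen so Player 1 is indifferent: 8q + 6(1−q) = 3q + 7(1−q) gives q = 1/6.
Player 1's expected payoff (from either row, since indifferent) is 8·1/6 + 6·5/6 = 19/3.

19/3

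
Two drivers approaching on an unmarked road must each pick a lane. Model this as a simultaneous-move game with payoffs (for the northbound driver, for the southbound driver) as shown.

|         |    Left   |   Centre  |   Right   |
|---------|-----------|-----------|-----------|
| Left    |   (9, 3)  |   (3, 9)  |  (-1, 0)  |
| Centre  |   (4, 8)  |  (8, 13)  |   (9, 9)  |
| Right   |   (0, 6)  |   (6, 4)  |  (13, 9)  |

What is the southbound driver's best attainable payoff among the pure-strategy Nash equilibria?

13

Both Centre is a pure NE (the northbound driver: 8 ≥ 6; the southbound driver: 13 ≥ 9). The southbound driver gets 13.
Both Right is a pure NE (the northbound driver: 13 ≥ 9; the southbound driver: 9 ≥ 6). The southbound driver gets 9.
Every other cell has a profitable deviation for at least one player. Highest of {13, 9} is 13.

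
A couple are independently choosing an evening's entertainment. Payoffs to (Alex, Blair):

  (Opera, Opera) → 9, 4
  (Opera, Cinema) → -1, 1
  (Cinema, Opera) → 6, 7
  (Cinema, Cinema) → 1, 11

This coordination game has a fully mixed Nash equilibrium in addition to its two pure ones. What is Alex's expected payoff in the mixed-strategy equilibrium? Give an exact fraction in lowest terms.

Blair mixes with probability q on Opera, chosen so Alex is indifferent: 9q + (-1)(1−q) = 6q + 1(1−q) gives q = 2/5.
Alex's expected payoff (from either row, since indifferent) is 9·2/5 + (-1)·3/5 = 3.

3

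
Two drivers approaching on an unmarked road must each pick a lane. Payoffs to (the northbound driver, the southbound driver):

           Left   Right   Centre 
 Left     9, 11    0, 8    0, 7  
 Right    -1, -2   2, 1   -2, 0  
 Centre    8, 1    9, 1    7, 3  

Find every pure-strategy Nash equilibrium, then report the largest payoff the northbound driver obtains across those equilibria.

9

Both Left is a pure NE (the northbound driver: 9 ≥ 8; the southbound driver: 11 ≥ 8). The northbound driver gets 9.
Both Centre is a pure NE (the northbound driver: 7 ≥ 0; the southbound driver: 3 ≥ 1). The northbound driver gets 7.
Every other cell has a profitable deviation for at least one player. Highest of {9, 7} is 9.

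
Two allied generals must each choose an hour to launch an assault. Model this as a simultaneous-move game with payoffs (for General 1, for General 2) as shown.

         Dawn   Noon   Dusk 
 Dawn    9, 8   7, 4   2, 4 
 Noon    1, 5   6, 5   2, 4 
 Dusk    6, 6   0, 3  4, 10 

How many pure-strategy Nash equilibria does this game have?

Both Dawn: General 1 gets 9 (best alternative 6); General 2 gets 8 (best alternative 4). Neither deviates — NE.
Both Dusk: General 1 gets 4 (best alternative 2); General 2 gets 10 (best alternative 6). Neither deviates — NE.
Both Noon is not a NE: General 1 would switch to Dawn (7 > 6).
No other cell survives both best-response checks, so there are 2 pure NE.

2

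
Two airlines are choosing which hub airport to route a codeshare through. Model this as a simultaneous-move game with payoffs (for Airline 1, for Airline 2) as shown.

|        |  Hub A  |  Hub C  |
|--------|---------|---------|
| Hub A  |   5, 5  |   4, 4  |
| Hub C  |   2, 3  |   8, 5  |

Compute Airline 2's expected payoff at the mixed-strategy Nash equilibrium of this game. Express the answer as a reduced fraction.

Airline 1 mixes with probability p on Hub A, chosen so Airline 2 is indifferent: 5p + 3(1−p) = 4p + 5(1−p) gives p = 2/3.
Airline 2's expected payoff is 5·2/3 + 3·1/3 = 13/3.

13/3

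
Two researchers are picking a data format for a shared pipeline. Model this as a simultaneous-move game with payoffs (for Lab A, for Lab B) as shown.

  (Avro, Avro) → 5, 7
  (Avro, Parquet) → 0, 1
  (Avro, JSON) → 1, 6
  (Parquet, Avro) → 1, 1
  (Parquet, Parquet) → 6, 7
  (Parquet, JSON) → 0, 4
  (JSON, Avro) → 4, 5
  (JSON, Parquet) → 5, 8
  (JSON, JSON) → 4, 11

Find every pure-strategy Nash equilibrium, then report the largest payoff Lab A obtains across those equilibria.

6

Both Avro is a pure NE (Lab A: 5 ≥ 4; Lab B: 7 ≥ 6). Lab A gets 5.
Both Parquet is a pure NE (Lab A: 6 ≥ 5; Lab B: 7 ≥ 4). Lab A gets 6.
Both JSON is a pure NE (Lab A: 4 ≥ 1; Lab B: 11 ≥ 8). Lab A gets 4.
Every other cell has a profitable deviation for at least one player. Highest of {5, 6, 4} is 6.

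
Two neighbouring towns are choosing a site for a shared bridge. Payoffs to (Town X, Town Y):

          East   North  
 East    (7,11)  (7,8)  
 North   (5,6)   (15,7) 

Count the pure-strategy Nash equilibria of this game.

2

Both East: Town X gets 7 (best alternative 5); Town Y gets 11 (best alternative 8). Neither deviates — NE.
Both North: Town X gets 15 (best alternative 7); Town Y gets 7 (best alternative 6). Neither deviates — NE.
(North, East) is not a NE: Town X would switch to East (7 > 5).
No other cell survives both best-response checks, so there are 2 pure NE.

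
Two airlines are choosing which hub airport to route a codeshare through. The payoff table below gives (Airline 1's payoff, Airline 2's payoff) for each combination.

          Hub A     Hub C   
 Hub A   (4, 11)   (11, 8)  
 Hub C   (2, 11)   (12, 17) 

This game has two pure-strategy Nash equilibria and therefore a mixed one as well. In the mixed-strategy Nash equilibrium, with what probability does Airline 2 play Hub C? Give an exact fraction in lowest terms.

Airline 2's mix q on Hub A must make Airline 1 indifferent between Hub A and Hub C.
Airline 1's payoff from Hub A: 4q + 11(1−q). From Hub C: 2q + 12(1−q).
Set equal: 2q = 1(1−q) → q = 1/3.
Probability on Hub C is 1 − 1/3 = 2/3.

2/3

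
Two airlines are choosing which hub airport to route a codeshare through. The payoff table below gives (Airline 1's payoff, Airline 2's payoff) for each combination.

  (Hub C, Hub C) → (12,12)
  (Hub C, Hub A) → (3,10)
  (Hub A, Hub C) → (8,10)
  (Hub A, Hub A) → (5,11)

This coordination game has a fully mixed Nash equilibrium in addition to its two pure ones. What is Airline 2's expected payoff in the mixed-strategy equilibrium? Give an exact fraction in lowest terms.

Airline 1 mixes with probability p on Hub C, chosen so Airline 2 is indifferent: 12p + 10(1−p) = 10p + 11(1−p) gives p = 1/3.
Airline 2's expected payoff is 12·1/3 + 10·2/3 = 32/3.

32/3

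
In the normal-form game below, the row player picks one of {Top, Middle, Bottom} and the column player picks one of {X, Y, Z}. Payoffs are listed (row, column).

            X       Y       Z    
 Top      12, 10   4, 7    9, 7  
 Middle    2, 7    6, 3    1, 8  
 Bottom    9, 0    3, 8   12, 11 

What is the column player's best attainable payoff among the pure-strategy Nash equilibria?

(Top, X) is a pure NE (the row player: 12 ≥ 9; the column player: 10 ≥ 7). The column player gets 10.
(Bottom, Z) is a pure NE (the row player: 12 ≥ 9; the column player: 11 ≥ 8). The column player gets 11.
Every other cell has a profitable deviation for at least one player. Highest of {10, 11} is 11.

11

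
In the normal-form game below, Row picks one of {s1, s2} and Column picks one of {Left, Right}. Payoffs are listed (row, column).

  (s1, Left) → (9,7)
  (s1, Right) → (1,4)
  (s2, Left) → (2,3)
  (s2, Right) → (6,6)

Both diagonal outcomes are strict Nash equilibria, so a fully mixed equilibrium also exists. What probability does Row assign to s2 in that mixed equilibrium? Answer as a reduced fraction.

1/2

Row's mix p on s1 must make Column indifferent between Left and Right.
Column's payoff from Left: 7p + 3(1−p). From Right: 4p + 6(1−p).
Set equal: 3p = 3(1−p) → p = 3/6 = 1/2.
Probability on s2 is 1 − 1/2 = 1/2.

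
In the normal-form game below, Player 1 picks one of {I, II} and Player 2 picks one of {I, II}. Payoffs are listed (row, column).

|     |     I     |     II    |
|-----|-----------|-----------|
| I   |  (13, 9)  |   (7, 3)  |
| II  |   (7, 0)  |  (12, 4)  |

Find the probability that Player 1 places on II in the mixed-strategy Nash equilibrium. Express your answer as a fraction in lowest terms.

3/5

Player 1's mix p on I must make Player 2 indifferent between I and II.
Player 2's payoff from I: 9p + 0(1−p). From II: 3p + 4(1−p).
Set equal: 6p = 4(1−p) → p = 4/10 = 2/5.
Probability on II is 1 − 2/5 = 3/5.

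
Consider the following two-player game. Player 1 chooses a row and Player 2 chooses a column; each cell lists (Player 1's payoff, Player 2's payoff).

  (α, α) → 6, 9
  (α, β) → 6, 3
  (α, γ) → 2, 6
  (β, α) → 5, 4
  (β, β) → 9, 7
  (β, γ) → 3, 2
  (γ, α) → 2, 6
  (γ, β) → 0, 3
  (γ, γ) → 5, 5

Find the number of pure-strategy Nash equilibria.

Both α: Player 1 gets 6 (best alternative 5); Player 2 gets 9 (best alternative 6). Neither deviates — NE.
Both β: Player 1 gets 9 (best alternative 6); Player 2 gets 7 (best alternative 4). Neither deviates — NE.
Both γ is not a NE: Player 2 would switch to α (6 > 5).
No other cell survives both best-response checks, so there are 2 pure NE.

2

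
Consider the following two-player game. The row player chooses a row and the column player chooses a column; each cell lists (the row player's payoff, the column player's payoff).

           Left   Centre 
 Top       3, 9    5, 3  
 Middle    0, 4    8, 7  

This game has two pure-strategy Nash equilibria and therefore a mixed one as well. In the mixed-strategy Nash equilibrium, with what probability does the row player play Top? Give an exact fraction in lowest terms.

The row player's mix p on Top must make the column player indifferent between Left and Centre.
The column player's payoff from Left: 9p + 4(1−p). From Centre: 3p + 7(1−p).
Set equal: 6p = 3(1−p) → p = 3/9 = 1/3.

1/3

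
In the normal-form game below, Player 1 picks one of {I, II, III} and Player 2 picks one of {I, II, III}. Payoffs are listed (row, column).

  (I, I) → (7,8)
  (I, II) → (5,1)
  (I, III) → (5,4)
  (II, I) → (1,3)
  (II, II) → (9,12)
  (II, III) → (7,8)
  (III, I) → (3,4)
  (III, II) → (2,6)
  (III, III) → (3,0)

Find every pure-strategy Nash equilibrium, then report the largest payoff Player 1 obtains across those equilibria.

Both I is a pure NE (Player 1: 7 ≥ 3; Player 2: 8 ≥ 4). Player 1 gets 7.
Both II is a pure NE (Player 1: 9 ≥ 5; Player 2: 12 ≥ 8). Player 1 gets 9.
Every other cell has a profitable deviation for at least one player. Highest of {7, 9} is 9.

9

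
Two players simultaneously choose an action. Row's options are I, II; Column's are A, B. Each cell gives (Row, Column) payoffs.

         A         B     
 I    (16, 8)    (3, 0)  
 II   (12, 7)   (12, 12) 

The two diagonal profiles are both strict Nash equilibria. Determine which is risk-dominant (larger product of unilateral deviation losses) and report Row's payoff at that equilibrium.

At (I, A): Row loses 16 − 12 = 4 by deviating; Column loses 8 − 0 = 8. Product = 4·8 = 32.
At (II, B): Row loses 12 − 3 = 9 by deviating; Column loses 12 − 7 = 5. Product = 9·5 = 45.
45 > 32, so (II, B) is risk-dominant. Row's payoff there is 12.

12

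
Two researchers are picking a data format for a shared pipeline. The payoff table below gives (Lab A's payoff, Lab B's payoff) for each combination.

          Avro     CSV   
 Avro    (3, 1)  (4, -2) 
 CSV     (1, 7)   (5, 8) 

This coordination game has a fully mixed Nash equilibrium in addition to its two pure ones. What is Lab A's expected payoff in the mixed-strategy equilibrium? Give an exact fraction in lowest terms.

Lab B mixes with probability q on Avro, chosen so Lab A is indifferent: 3q + 4(1−q) = 1q + 5(1−q) gives q = 1/3.
Lab A's expected payoff (from either row, since indifferent) is 3·1/3 + 4·2/3 = 11/3.

11/3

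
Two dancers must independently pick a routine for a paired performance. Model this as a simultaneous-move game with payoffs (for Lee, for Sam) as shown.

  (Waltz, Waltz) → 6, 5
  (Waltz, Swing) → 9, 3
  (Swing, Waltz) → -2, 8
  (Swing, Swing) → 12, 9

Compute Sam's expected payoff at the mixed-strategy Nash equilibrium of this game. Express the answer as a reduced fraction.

Lee mixes with probability p on Waltz, chosen so Sam is indifferent: 5p + 8(1−p) = 3p + 9(1−p) gives p = 1/3.
Sam's expected payoff is 5·1/3 + 8·2/3 = 7.

7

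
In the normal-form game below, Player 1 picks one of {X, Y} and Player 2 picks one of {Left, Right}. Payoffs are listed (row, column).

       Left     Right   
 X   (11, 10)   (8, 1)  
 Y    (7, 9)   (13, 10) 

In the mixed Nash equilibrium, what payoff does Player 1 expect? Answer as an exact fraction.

29/3

Player 2 mixes with probability q on Left, chosen so Player 1 is indifferent: 11q + 8(1−q) = 7q + 13(1−q) gives q = 5/9.
Player 1's expected payoff (from either row, since indifferent) is 11·5/9 + 8·4/9 = 29/3.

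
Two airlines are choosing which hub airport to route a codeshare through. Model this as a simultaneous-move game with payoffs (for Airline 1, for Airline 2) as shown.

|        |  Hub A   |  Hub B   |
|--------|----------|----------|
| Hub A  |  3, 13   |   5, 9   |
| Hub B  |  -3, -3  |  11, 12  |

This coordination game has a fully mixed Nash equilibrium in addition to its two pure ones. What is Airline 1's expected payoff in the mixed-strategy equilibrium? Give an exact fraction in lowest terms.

4

Airline 2 mixes with probability q on Hub A, chosen so Airline 1 is indifferent: 3q + 5(1−q) = (-3)q + 11(1−q) gives q = 1/2.
Airline 1's expected payoff (from either row, since indifferent) is 3·1/2 + 5·1/2 = 4.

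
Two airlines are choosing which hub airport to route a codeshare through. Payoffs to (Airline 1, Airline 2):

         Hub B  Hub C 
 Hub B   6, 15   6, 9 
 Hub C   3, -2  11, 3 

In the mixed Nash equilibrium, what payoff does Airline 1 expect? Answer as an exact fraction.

6

Airline 2 mixes with probability q on Hub B, chosen so Airline 1 is indifferent: 6q + 6(1−q) = 3q + 11(1−q) gives q = 5/8.
Airline 1's expected payoff (from either row, since indifferent) is 6·5/8 + 6·3/8 = 6.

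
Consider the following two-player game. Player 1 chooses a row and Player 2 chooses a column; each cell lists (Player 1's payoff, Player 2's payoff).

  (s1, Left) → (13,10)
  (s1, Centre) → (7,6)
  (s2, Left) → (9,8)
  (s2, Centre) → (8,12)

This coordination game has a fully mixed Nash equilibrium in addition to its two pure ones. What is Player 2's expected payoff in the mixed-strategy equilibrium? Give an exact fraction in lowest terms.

Player 1 mixes with probability p on s1, chosen so Player 2 is indifferent: 10p + 8(1−p) = 6p + 12(1−p) gives p = 1/2.
Player 2's expected payoff is 10·1/2 + 8·1/2 = 9.

9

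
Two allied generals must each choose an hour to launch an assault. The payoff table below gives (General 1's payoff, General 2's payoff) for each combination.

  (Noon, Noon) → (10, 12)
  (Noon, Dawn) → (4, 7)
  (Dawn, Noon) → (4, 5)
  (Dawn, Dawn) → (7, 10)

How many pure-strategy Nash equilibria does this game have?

Both Noon: General 1 gets 10 (best alternative 4); General 2 gets 12 (best alternative 7). Neither deviates — NE.
Both Dawn: General 1 gets 7 (best alternative 4); General 2 gets 10 (best alternative 5). Neither deviates — NE.
(Noon, Dawn) is not a NE: General 1 would switch to Dawn (7 > 4).
No other cell survives both best-response checks, so there are 2 pure NE.

2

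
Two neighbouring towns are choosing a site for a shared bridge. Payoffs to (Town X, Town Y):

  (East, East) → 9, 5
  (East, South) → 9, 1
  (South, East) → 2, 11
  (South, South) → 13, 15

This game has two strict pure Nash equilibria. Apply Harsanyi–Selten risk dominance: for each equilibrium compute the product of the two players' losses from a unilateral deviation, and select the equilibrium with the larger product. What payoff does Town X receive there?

At both East: Town X loses 9 − 2 = 7 by deviating; Town Y loses 5 − 1 = 4. Product = 7·4 = 28.
At both South: Town X loses 13 − 9 = 4 by deviating; Town Y loses 15 − 11 = 4. Product = 4·4 = 16.
28 > 16, so both East is risk-dominant. Town X's payoff there is 9.

9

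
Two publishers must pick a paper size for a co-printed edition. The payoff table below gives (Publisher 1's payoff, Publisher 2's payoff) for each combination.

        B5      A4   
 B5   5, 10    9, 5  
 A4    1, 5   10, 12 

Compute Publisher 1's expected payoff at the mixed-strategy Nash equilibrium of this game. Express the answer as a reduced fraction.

Publisher 2 mixes with probability q on B5, chosen so Publisher 1 is indifferent: 5q + 9(1−q) = 1q + 10(1−q) gives q = 1/5.
Publisher 1's expected payoff (from either row, since indifferent) is 5·1/5 + 9·4/5 = 41/5.

41/5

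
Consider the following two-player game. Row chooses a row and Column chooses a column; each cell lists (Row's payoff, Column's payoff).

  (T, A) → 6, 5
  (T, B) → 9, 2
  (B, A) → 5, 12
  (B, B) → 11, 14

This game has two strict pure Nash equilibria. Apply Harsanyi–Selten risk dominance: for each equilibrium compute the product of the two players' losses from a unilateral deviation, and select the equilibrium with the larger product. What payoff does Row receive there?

11

At (T, A): Row loses 6 − 5 = 1 by deviating; Column loses 5 − 2 = 3. Product = 1·3 = 3.
At (B, B): Row loses 11 − 9 = 2 by deviating; Column loses 14 − 12 = 2. Product = 2·2 = 4.
4 > 3, so (B, B) is risk-dominant. Row's payoff there is 11.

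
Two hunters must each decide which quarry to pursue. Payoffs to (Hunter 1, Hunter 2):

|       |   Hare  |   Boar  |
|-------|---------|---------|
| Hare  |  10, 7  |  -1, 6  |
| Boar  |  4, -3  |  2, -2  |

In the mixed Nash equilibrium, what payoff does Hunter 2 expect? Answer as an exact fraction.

2

Hunter 1 mixes with probability p on Hare, chosen so Hunter 2 is indifferent: 7p + (-3)(1−p) = 6p + (-2)(1−p) gives p = 1/2.
Hunter 2's expected payoff is 7·1/2 + (-3)·1/2 = 2.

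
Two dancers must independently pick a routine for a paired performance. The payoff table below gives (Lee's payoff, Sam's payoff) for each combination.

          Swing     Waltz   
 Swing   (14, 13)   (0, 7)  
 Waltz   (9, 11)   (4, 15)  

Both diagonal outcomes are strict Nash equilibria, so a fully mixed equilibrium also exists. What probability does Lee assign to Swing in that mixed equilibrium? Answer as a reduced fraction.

2/5

Lee's mix p on Swing must make Sam indifferent between Swing and Waltz.
Sam's payoff from Swing: 13p + 11(1−p). From Waltz: 7p + 15(1−p).
Set equal: 6p = 4(1−p) → p = 4/10 = 2/5.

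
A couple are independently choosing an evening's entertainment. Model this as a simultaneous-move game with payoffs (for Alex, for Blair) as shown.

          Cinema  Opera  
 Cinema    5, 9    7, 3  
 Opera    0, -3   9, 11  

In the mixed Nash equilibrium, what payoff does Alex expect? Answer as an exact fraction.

Blair mixes with probability q on Cinema, chosen so Alex is indifferent: 5q + 7(1−q) = 0q + 9(1−q) gives q = 2/7.
Alex's expected payoff (from either row, since indifferent) is 5·2/7 + 7·5/7 = 45/7.

45/7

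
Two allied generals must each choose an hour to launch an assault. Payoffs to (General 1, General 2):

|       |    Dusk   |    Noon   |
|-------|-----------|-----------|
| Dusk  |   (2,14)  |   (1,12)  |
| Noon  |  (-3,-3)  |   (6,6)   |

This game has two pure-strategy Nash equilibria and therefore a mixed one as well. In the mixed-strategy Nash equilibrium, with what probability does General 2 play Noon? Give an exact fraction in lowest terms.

1/2

General 2's mix q on Dusk must make General 1 indifferent between Dusk and Noon.
General 1's payoff from Dusk: 2q + 1(1−q). From Noon: (-3)q + 6(1−q).
Set equal: 5q = 5(1−q) → q = 5/10 = 1/2.
Probability on Noon is 1 − 1/2 = 1/2.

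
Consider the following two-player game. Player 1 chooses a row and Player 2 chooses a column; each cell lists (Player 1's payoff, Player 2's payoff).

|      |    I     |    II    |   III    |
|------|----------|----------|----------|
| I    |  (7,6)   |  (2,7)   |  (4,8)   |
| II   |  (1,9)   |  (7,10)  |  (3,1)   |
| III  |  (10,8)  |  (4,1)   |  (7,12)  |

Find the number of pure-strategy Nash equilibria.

2

Both II: Player 1 gets 7 (best alternative 4); Player 2 gets 10 (best alternative 9). Neither deviates — NE.
Both III: Player 1 gets 7 (best alternative 4); Player 2 gets 12 (best alternative 8). Neither deviates — NE.
Both I is not a NE: Player 1 would switch to III (10 > 7).
No other cell survives both best-response checks, so there are 2 pure NE.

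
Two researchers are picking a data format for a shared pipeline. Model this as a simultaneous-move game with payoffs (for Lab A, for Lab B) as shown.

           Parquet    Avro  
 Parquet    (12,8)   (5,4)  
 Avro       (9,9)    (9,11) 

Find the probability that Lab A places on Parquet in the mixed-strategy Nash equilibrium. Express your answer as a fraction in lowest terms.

1/3

Lab A's mix p on Parquet must make Lab B indifferent between Parquet and Avro.
Lab B's payoff from Parquet: 8p + 9(1−p). From Avro: 4p + 11(1−p).
Set equal: 4p = 2(1−p) → p = 2/6 = 1/3.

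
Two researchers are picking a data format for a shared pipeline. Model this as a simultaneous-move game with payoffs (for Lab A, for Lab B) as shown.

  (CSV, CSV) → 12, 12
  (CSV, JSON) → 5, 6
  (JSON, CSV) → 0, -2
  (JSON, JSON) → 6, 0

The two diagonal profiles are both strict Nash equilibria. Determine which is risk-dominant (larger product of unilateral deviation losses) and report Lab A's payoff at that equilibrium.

At both CSV: Lab A loses 12 − 0 = 12 by deviating; Lab B loses 12 − 6 = 6. Product = 12·6 = 72.
At both JSON: Lab A loses 6 − 5 = 1 by deviating; Lab B loses 0 − (-2) = 2. Product = 1·2 = 2.
72 > 2, so both CSV is risk-dominant. Lab A's payoff there is 12.

12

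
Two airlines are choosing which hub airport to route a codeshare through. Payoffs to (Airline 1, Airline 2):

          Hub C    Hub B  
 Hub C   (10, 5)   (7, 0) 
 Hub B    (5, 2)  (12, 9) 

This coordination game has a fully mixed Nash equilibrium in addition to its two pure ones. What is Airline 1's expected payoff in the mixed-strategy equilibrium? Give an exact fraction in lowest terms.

Airline 2 mixes with probability q on Hub C, chosen so Airline 1 is indifferent: 10q + 7(1−q) = 5q + 12(1−q) gives q = 1/2.
Airline 1's expected payoff (from either row, since indifferent) is 10·1/2 + 7·1/2 = 17/2.

17/2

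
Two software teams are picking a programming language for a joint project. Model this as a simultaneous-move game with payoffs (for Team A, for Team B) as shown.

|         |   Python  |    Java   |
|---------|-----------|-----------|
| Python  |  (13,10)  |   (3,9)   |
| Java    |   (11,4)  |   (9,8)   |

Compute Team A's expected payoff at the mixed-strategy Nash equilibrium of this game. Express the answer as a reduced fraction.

21/2

Team B mixes with probability q on Python, chosen so Team A is indifferent: 13q + 3(1−q) = 11q + 9(1−q) gives q = 3/4.
Team A's expected payoff (from either row, since indifferent) is 13·3/4 + 3·1/4 = 21/2.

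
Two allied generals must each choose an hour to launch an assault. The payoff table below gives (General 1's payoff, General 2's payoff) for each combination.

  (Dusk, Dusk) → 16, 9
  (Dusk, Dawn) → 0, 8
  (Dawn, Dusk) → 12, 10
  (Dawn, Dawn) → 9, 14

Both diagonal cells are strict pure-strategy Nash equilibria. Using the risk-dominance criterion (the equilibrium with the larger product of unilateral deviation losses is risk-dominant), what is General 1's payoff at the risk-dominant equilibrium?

9

At both Dusk: General 1 loses 16 − 12 = 4 by deviating; General 2 loses 9 − 8 = 1. Product = 4·1 = 4.
At both Dawn: General 1 loses 9 − 0 = 9 by deviating; General 2 loses 14 − 10 = 4. Product = 9·4 = 36.
36 > 4, so both Dawn is risk-dominant. General 1's payoff there is 9.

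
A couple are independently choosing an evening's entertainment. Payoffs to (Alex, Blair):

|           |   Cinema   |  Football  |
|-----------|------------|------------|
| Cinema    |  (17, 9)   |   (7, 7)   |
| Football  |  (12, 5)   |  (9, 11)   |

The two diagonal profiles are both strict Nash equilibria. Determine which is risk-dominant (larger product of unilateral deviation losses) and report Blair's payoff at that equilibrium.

At both Cinema: Alex loses 17 − 12 = 5 by deviating; Blair loses 9 − 7 = 2. Product = 5·2 = 10.
At both Football: Alex loses 9 − 7 = 2 by deviating; Blair loses 11 − 5 = 6. Product = 2·6 = 12.
12 > 10, so both Football is risk-dominant. Blair's payoff there is 11.

11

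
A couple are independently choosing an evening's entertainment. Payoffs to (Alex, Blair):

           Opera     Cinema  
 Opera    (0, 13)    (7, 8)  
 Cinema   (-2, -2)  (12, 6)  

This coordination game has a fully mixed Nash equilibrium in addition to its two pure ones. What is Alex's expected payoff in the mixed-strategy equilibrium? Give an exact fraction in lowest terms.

2

Blair mixes with probability q on Opera, chosen so Alex is indifferent: 0q + 7(1−q) = (-2)q + 12(1−q) gives q = 5/7.
Alex's expected payoff (from either row, since indifferent) is 0·5/7 + 7·2/7 = 2.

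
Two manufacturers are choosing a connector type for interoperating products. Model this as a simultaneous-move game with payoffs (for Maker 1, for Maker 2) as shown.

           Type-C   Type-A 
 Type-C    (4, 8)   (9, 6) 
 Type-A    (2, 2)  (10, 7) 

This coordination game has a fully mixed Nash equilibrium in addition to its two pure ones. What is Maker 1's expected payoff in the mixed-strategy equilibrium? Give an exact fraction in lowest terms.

22/3

Maker 2 mixes with probability q on Type-C, chosen so Maker 1 is indifferent: 4q + 9(1−q) = 2q + 10(1−q) gives q = 1/3.
Maker 1's expected payoff (from either row, since indifferent) is 4·1/3 + 9·2/3 = 22/3.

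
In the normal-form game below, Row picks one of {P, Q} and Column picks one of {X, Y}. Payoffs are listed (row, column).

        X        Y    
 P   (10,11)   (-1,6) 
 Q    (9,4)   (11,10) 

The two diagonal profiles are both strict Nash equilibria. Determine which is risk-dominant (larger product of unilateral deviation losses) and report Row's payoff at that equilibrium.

At (P, X): Row loses 10 − 9 = 1 by deviating; Column loses 11 − 6 = 5. Product = 1·5 = 5.
At (Q, Y): Row loses 11 − (-1) = 12 by deviating; Column loses 10 − 4 = 6. Product = 12·6 = 72.
72 > 5, so (Q, Y) is risk-dominant. Row's payoff there is 11.

11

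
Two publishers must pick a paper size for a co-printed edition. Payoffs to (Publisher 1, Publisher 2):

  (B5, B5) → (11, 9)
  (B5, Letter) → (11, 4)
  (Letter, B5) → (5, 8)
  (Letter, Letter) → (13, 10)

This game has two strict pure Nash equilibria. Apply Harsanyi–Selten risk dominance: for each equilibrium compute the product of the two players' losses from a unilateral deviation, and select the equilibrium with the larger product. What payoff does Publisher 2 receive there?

At both B5: Publisher 1 loses 11 − 5 = 6 by deviating; Publisher 2 loses 9 − 4 = 5. Product = 6·5 = 30.
At both Letter: Publisher 1 loses 13 − 11 = 2 by deviating; Publisher 2 loses 10 − 8 = 2. Product = 2·2 = 4.
30 > 4, so both B5 is risk-dominant. Publisher 2's payoff there is 9.

9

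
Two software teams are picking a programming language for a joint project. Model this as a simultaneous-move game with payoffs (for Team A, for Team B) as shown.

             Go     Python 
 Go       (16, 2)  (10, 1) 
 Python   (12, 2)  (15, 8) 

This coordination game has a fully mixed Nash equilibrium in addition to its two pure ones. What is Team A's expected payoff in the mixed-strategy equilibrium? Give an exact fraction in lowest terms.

40/3

Team B mixes with probability q on Go, chosen so Team A is indifferent: 16q + 10(1−q) = 12q + 15(1−q) gives q = 5/9.
Team A's expected payoff (from either row, since indifferent) is 16·5/9 + 10·4/9 = 40/3.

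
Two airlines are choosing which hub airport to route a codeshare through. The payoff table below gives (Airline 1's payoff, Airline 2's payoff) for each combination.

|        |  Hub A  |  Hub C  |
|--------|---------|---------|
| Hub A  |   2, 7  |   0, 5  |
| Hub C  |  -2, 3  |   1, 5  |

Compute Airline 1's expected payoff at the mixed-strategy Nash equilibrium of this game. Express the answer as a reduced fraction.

Airline 2 mixes with probability q on Hub A, chosen so Airline 1 is indifferent: 2q + 0(1−q) = (-2)q + 1(1−q) gives q = 1/5.
Airline 1's expected payoff (from either row, since indifferent) is 2·1/5 + 0·4/5 = 2/5.

2/5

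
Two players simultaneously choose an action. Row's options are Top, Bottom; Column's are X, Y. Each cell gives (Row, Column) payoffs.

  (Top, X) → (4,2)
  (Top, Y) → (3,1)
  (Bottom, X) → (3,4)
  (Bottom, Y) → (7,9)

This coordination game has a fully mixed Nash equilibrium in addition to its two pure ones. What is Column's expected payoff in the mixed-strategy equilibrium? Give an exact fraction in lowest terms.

Row mixes with probability p on Top, chosen so Column is indifferent: 2p + 4(1−p) = 1p + 9(1−p) gives p = 5/6.
Column's expected payoff is 2·5/6 + 4·1/6 = 7/3.

7/3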